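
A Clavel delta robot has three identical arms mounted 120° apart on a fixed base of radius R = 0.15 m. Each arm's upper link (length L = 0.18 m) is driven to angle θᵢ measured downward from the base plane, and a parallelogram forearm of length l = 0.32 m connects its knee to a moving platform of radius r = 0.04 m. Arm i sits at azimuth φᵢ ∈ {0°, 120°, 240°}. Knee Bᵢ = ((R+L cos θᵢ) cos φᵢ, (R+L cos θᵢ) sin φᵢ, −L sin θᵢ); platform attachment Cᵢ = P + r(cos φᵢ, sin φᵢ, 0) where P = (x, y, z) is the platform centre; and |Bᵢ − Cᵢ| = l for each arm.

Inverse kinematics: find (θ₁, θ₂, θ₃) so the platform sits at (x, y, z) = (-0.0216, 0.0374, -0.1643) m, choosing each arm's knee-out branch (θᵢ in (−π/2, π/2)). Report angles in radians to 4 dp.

arm 1 (φ=0.0°): x'=-0.0216, y'=0.0374
  e−x'=0.1316;  (l²−L²−(e−x')²−y'²−z²)/2L = 0.0675
  γ=atan2(-0.1643,0.1316)=-0.8955;  ψ=arccos(0.3205)=1.2445;  θ1=γ+ψ≈0.3491
rotate P by −φ2: (0.0432, 0.0000, -0.1643)
  A=0.0668, B=-0.1643, C=(l²−L²−A²−y'²−z²)/(2L)=0.1071
  √(A²+B²)=0.1774;  θ2 = -1.1846+0.9228 ≈ -0.2618
φ3=240.0° → target in arm frame (-0.0216, -0.0374)
  A=0.1316, B=-0.1643, C=(l²−L²−A²−y'²−z²)/(2L)=0.0675
  √(A²+B²)=0.2105;  θ3 = -0.8955+1.2445 ≈ 0.3490

θ₁ = 0.3491, θ₂ = -0.2618, θ₃ = 0.3490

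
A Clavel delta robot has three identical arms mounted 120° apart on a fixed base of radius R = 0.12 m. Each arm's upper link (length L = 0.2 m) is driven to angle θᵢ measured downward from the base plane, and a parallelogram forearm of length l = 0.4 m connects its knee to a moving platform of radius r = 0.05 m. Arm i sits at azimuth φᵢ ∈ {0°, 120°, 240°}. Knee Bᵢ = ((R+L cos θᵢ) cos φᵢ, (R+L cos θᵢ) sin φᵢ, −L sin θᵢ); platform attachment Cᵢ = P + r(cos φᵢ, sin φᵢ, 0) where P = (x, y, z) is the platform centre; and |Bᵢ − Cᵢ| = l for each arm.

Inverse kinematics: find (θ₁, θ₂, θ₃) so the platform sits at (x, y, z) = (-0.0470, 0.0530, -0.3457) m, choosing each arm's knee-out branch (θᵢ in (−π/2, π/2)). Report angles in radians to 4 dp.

θ₁ = 0.4362, θ₂ = -0.0004, θ₃ = 0.3491

φ1=0.0° → target in arm frame (-0.0470, 0.0530)
  e−x'=0.1170;  (l²−L²−(e−x')²−y'²−z²)/2L = -0.0400
  γ=atan2(-0.3457,0.1170)=-1.2445;  ψ=arccos(-0.1096)=1.6807;  θ1=γ+ψ≈0.4362
φ2=120.0° → target in arm frame (0.0694, 0.0142)
  A=0.0006, B=-0.3457, C=(l²−L²−A²−y'²−z²)/(2L)=0.0007
  θ2 = atan2(B,A) + arccos(C/0.3457) = -0.0004
φ3=240.0° → target in arm frame (-0.0224, -0.0672)
  A cos θ + B sin θ = C:  0.0924·cos θ + -0.3457·sin θ = -0.0314
  γ=atan2(-0.3457,0.0924)=-1.3096;  ψ=arccos(-0.0878)=1.6587;  θ3=γ+ψ≈0.3491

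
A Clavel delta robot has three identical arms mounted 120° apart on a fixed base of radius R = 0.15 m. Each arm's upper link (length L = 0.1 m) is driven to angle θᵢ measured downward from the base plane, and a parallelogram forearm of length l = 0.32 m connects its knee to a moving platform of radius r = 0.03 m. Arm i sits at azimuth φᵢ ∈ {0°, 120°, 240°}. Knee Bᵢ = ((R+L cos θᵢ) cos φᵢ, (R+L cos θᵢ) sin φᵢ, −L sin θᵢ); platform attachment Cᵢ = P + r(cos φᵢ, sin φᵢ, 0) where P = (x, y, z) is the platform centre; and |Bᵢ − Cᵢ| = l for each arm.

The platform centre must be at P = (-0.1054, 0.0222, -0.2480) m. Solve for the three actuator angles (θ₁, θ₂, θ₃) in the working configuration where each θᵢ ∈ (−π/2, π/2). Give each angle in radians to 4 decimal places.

θ₁ = 1.0470, θ₂ = -0.2625, θ₃ = 0.0870

rotate P by −φ1: (-0.1054, 0.0222, -0.2480)
  A cos θ + B sin θ = C:  0.2254·cos θ + -0.2480·sin θ = -0.1020
  θ1 = atan2(B,A) + arccos(C/0.3351) = 1.0470
φ2=120.0° → target in arm frame (0.0719, 0.0802)
  A=0.0481, B=-0.2480, C=(l²−L²−A²−y'²−z²)/(2L)=0.1108
  γ=atan2(-0.2480,0.0481)=-1.3793;  ψ=arccos(0.4385)=1.1168;  θ2=γ+ψ≈-0.2625
φ3=240.0° → target in arm frame (0.0335, -0.1024)
  e−x'=0.0865;  (l²−L²−(e−x')²−y'²−z²)/2L = 0.0646
  γ=atan2(-0.2480,0.0865)=-1.2351;  ψ=arccos(0.2461)=1.3221;  θ3=γ+ψ≈0.0870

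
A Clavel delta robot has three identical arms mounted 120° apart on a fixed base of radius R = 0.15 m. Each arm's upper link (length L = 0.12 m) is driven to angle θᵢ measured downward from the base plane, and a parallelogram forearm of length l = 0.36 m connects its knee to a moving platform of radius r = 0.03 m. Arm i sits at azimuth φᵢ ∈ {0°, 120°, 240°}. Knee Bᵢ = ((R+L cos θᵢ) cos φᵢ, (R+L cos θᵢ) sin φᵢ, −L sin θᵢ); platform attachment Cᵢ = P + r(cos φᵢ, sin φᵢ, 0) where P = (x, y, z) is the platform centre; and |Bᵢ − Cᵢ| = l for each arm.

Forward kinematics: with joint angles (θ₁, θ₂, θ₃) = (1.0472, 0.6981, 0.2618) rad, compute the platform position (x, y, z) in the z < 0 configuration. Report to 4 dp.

(-0.0765, -0.0469, -0.3522)

centre 1 = (0.1800·cos0.0°, 0.1800·sin0.0°, -0.1039) = (0.1800, 0.0000, -0.1039)
φ2=120.0°: virtual centre (-0.1060, 0.1835, -0.0771), radius l
φ3=240.0°: virtual centre (-0.1180, -0.2043, -0.0311), radius l
eliminate P² terms by subtracting sphere 1 from 2 and 3
plane₁₂: -0.5719x+0.3671y+0.0536z = 0.0077
Cramer: x(z) = -0.0178+0.1666z;  y(z) = -0.0069+0.1136z
sphere 1 gives Az²+Bz+C=0 with A=1.0407, B=0.1404, C=-0.0796;  B²−4AC=0.3512;  roots -0.3522, 0.2173;  negative root z = -0.3522
x = -0.0765, y = -0.0469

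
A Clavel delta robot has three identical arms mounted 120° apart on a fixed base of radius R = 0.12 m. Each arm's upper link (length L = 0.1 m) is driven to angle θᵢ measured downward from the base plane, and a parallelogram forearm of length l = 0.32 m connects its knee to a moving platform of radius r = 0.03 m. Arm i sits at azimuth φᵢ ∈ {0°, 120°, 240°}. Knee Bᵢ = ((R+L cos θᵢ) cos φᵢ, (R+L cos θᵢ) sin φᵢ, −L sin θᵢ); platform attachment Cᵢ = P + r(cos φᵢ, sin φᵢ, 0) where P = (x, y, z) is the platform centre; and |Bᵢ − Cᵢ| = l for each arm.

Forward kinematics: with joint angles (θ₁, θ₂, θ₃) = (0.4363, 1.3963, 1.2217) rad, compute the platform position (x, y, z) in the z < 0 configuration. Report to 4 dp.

(0.1048, -0.0199, -0.3525)

arm 1 at φ=0.0°: (R−r)+L cos θ1 = 0.1806;  centre 1 = (0.1806, 0.0000, -0.0423)
arm 2 at φ=120.0°: (R−r)+L cos θ2 = 0.1074;  centre 2 = (-0.0537, 0.0930, -0.0985)
arm 3 at φ=240.0°: (R−r)+L cos θ3 = 0.1242;  centre 3 = (-0.0621, -0.1076, -0.0940)
eliminate P² terms by subtracting sphere 1 from 2 and 3
linear system: -0.4686x+0.1860y = -0.0132−-0.1124z; -0.4855x+-0.2151y = -0.0102−-0.1034z
det = 0.1911;  x = 0.0247+-0.2272z,  y = -0.0086+0.0320z
sphere 1 gives Az²+Bz+C=0 with A=1.0527, B=0.1548, C=-0.0762;  B²−4AC=0.3450;  roots -0.3525, 0.2054;  negative root z = -0.3525
x = 0.1048, y = -0.0199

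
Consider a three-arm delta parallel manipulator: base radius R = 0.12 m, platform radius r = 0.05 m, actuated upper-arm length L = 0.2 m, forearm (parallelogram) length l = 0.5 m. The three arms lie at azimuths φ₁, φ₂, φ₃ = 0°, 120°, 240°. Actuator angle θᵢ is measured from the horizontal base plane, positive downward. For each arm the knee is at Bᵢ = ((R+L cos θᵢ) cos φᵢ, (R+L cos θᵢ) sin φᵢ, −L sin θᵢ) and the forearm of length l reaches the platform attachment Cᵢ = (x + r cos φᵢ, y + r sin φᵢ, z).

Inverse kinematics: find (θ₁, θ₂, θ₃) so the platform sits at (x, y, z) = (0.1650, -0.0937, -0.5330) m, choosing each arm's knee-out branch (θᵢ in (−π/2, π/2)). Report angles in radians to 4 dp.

φ1=0.0° → target in arm frame (0.1650, -0.0937)
  A cos θ + B sin θ = C:  -0.0950·cos θ + -0.5330·sin θ = -0.2297
  θ1 = atan2(B,A) + arccos(C/0.5414) = 0.2618
arm 2 (φ=120.0°): x'=-0.1636, y'=-0.0960
  e−x'=0.2336;  (l²−L²−(e−x')²−y'²−z²)/2L = -0.3448
  √(A²+B²)=0.5820;  θ2 = -1.1577+2.2048 ≈ 1.0472
rotate P by −φ3: (-0.0014, 0.1897, -0.5330)
  A cos θ + B sin θ = C:  0.0714·cos θ + -0.5330·sin θ = -0.2880
  γ=atan2(-0.5330,0.0714)=-1.4377;  ψ=arccos(-0.5355)=2.1359;  θ3=γ+ψ≈0.6982

θ₁ = 0.2618, θ₂ = 1.0472, θ₃ = 0.6982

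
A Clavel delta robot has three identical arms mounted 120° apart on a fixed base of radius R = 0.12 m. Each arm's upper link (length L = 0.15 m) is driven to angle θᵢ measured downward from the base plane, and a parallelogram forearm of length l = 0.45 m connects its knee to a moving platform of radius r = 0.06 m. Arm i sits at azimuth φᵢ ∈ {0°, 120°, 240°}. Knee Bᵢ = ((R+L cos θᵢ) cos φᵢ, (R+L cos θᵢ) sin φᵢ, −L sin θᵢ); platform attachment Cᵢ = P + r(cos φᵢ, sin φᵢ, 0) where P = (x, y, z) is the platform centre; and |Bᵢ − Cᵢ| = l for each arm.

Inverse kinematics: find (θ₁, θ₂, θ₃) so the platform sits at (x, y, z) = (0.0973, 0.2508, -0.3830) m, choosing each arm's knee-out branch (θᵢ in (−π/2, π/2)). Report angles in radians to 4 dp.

θ₁ = 0.1746, θ₂ = -0.0872, θ₃ = 1.2219

rotate P by −φ1: (0.0973, 0.2508, -0.3830)
  A=-0.0373, B=-0.3830, C=(l²−L²−A²−y'²−z²)/(2L)=-0.1033
  √(A²+B²)=0.3848;  θ1 = -1.6679+1.8425 ≈ 0.1746
arm 2 (φ=120.0°): x'=0.1685, y'=-0.2097
  A cos θ + B sin θ = C:  -0.1085·cos θ + -0.3830·sin θ = -0.0748
  θ2 = atan2(B,A) + arccos(C/0.3981) = -0.0872
φ3=240.0° → target in arm frame (-0.2658, -0.0411)
  A cos θ + B sin θ = C:  0.3258·cos θ + -0.3830·sin θ = -0.2485
  √(A²+B²)=0.5029;  θ3 = -0.8658+2.0877 ≈ 1.2219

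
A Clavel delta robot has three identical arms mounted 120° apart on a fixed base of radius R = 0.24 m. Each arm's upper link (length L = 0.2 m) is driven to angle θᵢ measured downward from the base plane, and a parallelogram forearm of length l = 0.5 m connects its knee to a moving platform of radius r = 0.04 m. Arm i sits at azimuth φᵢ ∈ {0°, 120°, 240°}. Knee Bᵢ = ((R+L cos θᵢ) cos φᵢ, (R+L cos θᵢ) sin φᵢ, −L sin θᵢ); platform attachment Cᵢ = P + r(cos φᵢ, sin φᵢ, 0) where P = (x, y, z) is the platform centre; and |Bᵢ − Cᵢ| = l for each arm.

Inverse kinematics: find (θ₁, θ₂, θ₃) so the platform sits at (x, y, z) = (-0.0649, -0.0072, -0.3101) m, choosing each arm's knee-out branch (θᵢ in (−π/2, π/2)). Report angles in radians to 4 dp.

θ₁ = 0.4363, θ₂ = -0.0873, θ₃ = -0.1742

rotate P by −φ1: (-0.0649, -0.0072, -0.3101)
  e−x'=0.2649;  (l²−L²−(e−x')²−y'²−z²)/2L = 0.1090
  γ=atan2(-0.3101,0.2649)=-0.8638;  ψ=arccos(0.2673)=1.3002;  θ1=γ+ψ≈0.4363
rotate P by −φ2: (0.0262, 0.0598, -0.3101)
  e−x'=0.1738;  (l²−L²−(e−x')²−y'²−z²)/2L = 0.2001
  θ2 = atan2(B,A) + arccos(C/0.3555) = -0.0873
rotate P by −φ3: (0.0387, -0.0526, -0.3101)
  A cos θ + B sin θ = C:  0.1613·cos θ + -0.3101·sin θ = 0.2126
  √(A²+B²)=0.3495;  θ3 = -1.0911+0.9169 ≈ -0.1742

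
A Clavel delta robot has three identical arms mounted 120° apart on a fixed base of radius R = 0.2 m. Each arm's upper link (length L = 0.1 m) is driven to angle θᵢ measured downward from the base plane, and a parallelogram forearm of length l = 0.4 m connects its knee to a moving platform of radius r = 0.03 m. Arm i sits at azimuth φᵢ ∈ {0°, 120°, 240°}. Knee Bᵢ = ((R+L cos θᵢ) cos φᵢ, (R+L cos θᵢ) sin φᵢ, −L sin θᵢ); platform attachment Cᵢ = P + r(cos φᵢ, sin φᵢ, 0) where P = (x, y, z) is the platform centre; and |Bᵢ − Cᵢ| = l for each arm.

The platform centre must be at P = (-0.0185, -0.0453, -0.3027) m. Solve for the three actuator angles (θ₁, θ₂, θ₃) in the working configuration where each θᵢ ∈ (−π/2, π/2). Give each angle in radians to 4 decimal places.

arm 1 (φ=0.0°): x'=-0.0185, y'=-0.0453
  A cos θ + B sin θ = C:  0.1885·cos θ + -0.3027·sin θ = 0.1039
  γ=atan2(-0.3027,0.1885)=-1.0138;  ψ=arccos(0.2915)=1.2750;  θ1=γ+ψ≈0.2612
arm 2 (φ=120.0°): x'=-0.0300, y'=0.0387
  A cos θ + B sin θ = C:  0.2000·cos θ + -0.3027·sin θ = 0.0844
  γ=atan2(-0.3027,0.2000)=-0.9870;  ψ=arccos(0.2327)=1.3359;  θ2=γ+ψ≈0.3490
rotate P by −φ3: (0.0485, 0.0066, -0.3027)
  A=0.1215, B=-0.3027, C=(l²−L²−A²−y'²−z²)/(2L)=0.2178
  γ=atan2(-0.3027,0.1215)=-1.1890;  ψ=arccos(0.6678)=0.8396;  θ3=γ+ψ≈-0.3494

θ₁ = 0.2612, θ₂ = 0.3490, θ₃ = -0.3494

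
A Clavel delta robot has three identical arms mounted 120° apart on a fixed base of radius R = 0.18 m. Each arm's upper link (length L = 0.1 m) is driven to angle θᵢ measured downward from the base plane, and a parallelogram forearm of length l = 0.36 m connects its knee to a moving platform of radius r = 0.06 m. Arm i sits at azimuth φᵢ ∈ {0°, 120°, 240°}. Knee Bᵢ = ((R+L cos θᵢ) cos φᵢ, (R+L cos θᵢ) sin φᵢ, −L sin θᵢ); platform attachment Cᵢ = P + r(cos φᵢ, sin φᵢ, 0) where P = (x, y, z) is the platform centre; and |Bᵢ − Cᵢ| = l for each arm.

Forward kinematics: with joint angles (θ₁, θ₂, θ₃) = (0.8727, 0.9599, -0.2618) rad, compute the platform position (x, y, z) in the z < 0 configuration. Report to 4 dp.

φ1=0.0°: virtual centre (0.1843, 0.0000, -0.0766), radius l
arm 2 at φ=120.0°: ρ2 = 0.1774;  centre 2 = (-0.0887, 0.1536, -0.0819)
arm 3 at φ=240.0°: ρ3 = 0.2166;  centre 3 = (-0.1083, -0.1876, 0.0259)
subtract pairs → two planes through P
[-0.5459 0.3072 -0.0106]·P = -0.0017;  [-0.5851 -0.3751 0.2050]·P = 0.0078
det = 0.3846;  x = -0.0046+0.1534z,  y = -0.0135+0.3071z
into |P−centre ₁|² = l²: 1.1179z² + 0.0870z + -0.0879 = 0;  Δ = 0.4005;  z = -0.3220 or 0.2442 → z<0 root = -0.3220
x = -0.0540, y = -0.1124

(-0.0540, -0.1124, -0.3220)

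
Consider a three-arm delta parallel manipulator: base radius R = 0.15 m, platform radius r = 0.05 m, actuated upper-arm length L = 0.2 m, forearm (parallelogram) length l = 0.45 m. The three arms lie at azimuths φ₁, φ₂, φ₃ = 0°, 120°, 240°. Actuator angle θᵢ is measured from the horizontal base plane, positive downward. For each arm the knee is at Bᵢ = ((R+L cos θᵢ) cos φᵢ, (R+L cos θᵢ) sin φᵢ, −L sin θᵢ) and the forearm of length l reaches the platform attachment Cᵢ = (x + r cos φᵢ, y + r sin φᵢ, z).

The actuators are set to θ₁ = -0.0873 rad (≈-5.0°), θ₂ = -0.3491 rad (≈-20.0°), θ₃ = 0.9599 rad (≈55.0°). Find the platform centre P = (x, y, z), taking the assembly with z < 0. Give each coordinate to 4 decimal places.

(0.0750, 0.1943, -0.3209)

arm 1 at φ=0.0°: ρ1 = 0.2992;  S1 = (0.2992, 0.0000, 0.0174)
φ2=120.0°: virtual centre (-0.1440, 0.2494, 0.0684), radius l
φ3=240.0°: virtual centre (-0.1074, -0.1860, -0.1638), radius l
subtract pairs → two planes through P
plane₁₂: -0.8864x+0.4987y+0.1019z = -0.0023
det = 0.7352;  x = 0.0126+-0.1943z,  y = 0.0179+-0.5498z
quadratic in z: (1.3401)z²+(0.0569)z+(-0.1197)=0, √Δ=0.8031 → z ∈ {-0.3209, 0.2784}; z = -0.3209 (taking z<0)
x = 0.0750, y = 0.1943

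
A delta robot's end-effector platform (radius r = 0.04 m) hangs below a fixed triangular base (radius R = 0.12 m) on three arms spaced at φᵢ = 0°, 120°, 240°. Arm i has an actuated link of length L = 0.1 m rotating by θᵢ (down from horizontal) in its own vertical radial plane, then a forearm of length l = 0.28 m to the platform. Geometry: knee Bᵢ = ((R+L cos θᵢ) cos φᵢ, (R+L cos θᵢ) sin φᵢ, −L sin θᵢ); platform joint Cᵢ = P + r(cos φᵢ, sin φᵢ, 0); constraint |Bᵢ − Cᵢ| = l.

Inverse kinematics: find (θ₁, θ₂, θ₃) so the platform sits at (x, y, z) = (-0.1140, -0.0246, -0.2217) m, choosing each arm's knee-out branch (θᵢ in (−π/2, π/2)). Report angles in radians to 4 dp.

θ₁ = 1.0471, θ₂ = 0.0873, θ₃ = -0.2612

arm 1 (φ=0.0°): x'=-0.1140, y'=-0.0246
  A=0.1940, B=-0.2217, C=(l²−L²−A²−y'²−z²)/(2L)=-0.0950
  θ1 = atan2(B,A) + arccos(C/0.2946) = 1.0471
rotate P by −φ2: (0.0357, 0.1110, -0.2217)
  A=0.0443, B=-0.2217, C=(l²−L²−A²−y'²−z²)/(2L)=0.0248
  √(A²+B²)=0.2261;  θ2 = -1.3736+1.4609 ≈ 0.0873
φ3=240.0° → target in arm frame (0.0783, -0.0864)
  A cos θ + B sin θ = C:  0.0017·cos θ + -0.2217·sin θ = 0.0589
  γ=atan2(-0.2217,0.0017)=-1.5631;  ψ=arccos(0.2656)=1.3020;  θ3=γ+ψ≈-0.2612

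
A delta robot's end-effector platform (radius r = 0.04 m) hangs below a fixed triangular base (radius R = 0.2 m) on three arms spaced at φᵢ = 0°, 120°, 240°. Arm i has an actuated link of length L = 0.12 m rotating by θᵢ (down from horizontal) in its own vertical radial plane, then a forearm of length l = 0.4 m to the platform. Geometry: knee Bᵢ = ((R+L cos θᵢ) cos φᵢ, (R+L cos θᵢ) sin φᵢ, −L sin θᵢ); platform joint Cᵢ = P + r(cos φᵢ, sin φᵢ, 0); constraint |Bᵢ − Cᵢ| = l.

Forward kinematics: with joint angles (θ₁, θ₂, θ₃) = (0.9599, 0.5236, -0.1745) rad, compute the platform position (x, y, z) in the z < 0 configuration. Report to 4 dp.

S1 = (0.2288·cos0.0°, 0.2288·sin0.0°, -0.0983) = (0.2288, 0.0000, -0.0983)
arm 2 at φ=120.0°: ρ2 = 0.2639;  S2 = (-0.1320, 0.2286, -0.0600)
S3 = (0.2782·cos240.0°, 0.2782·sin240.0°, 0.0208) = (-0.1391, -0.2409, 0.0208)
subtract pairs → two planes through P
plane₁₂: -0.7216x+0.4571y+0.0766z = 0.0112
det = 0.6840;  x = -0.0185+0.2132z,  y = -0.0046+0.1689z
quadratic in z: (1.0740)z²+(0.0896)z+(-0.0892)=0, √Δ=0.6254 → z ∈ {-0.3329, 0.2494}; z = -0.3329 (taking z<0)
x = -0.0894, y = -0.0608

(-0.0894, -0.0608, -0.3329)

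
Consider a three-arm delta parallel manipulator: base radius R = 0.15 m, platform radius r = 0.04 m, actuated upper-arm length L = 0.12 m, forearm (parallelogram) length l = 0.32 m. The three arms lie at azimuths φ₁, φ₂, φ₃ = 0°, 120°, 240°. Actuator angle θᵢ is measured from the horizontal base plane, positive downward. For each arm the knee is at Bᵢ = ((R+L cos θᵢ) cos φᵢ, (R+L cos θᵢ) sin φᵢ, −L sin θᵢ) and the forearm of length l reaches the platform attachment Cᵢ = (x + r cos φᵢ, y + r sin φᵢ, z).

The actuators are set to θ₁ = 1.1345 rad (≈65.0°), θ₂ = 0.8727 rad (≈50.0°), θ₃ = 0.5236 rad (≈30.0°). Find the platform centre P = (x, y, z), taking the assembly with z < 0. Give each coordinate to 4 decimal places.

(-0.0578, -0.0375, -0.3395)

centre 1 = (0.1607·cos0.0°, 0.1607·sin0.0°, -0.1088) = (0.1607, 0.0000, -0.1088)
φ2=120.0°: virtual centre (-0.0936, 0.1621, -0.0919), radius l
centre 3 = (0.2139·cos240.0°, 0.2139·sin240.0°, -0.0600) = (-0.1070, -0.1853, -0.0600)
subtract pairs → two planes through P
plane₁₂: -0.5086x+0.3241y+0.0337z = 0.0058
det = 0.3619;  x = -0.0164+0.1218z,  y = -0.0079+0.0872z
into |P−centre ₁|² = l²: 1.0224z² + 0.1730z + -0.0591 = 0;  Δ = 0.2718;  z = -0.3395 or 0.1703 → z<0 root = -0.3395
x = -0.0578, y = -0.0375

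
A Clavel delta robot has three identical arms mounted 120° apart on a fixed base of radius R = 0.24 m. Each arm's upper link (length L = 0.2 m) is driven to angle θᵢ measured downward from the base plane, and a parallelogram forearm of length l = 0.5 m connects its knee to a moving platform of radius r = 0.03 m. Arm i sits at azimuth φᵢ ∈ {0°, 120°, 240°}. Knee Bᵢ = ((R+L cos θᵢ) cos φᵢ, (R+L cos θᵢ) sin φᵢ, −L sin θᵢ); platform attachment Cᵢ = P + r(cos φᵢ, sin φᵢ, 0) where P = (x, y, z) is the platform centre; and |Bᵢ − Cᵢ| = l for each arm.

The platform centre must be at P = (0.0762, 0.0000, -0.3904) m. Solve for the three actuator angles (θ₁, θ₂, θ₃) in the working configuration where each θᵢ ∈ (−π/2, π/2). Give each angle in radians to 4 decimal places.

rotate P by −φ1: (0.0762, 0.0000, -0.3904)
  A cos θ + B sin θ = C:  0.1338·cos θ + -0.3904·sin θ = 0.0992
  √(A²+B²)=0.4127;  θ1 = -1.2406+1.3280 ≈ 0.0874
arm 2 (φ=120.0°): x'=-0.0381, y'=-0.0660
  A cos θ + B sin θ = C:  0.2481·cos θ + -0.3904·sin θ = -0.0208
  γ=atan2(-0.3904,0.2481)=-1.0047;  ψ=arccos(-0.0450)=1.6158;  θ2=γ+ψ≈0.6111
arm 3 (φ=240.0°): x'=-0.0381, y'=0.0660
  e−x'=0.2481;  (l²−L²−(e−x')²−y'²−z²)/2L = -0.0208
  γ=atan2(-0.3904,0.2481)=-1.0047;  ψ=arccos(-0.0450)=1.6158;  θ3=γ+ψ≈0.6111

θ₁ = 0.0874, θ₂ = 0.6111, θ₃ = 0.6111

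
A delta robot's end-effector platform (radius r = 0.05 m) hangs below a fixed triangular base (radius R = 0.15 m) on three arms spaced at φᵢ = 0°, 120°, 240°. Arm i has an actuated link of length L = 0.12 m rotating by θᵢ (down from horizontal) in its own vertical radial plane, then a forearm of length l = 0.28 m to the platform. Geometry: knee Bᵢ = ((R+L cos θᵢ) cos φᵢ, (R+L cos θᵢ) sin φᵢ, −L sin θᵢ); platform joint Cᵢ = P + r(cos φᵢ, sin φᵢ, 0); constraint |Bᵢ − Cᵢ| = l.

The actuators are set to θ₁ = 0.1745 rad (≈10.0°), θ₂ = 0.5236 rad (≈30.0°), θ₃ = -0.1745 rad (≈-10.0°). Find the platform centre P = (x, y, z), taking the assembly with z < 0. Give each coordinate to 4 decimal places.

centre 1 = (0.2182·cos0.0°, 0.2182·sin0.0°, -0.0208) = (0.2182, 0.0000, -0.0208)
arm 2 at φ=120.0°: ρ2 = 0.2039;  centre 2 = (-0.1020, 0.1766, -0.0600)
centre 3 = (0.2182·cos240.0°, 0.2182·sin240.0°, 0.0208) = (-0.1091, -0.1889, 0.0208)
eliminate P² terms by subtracting sphere 1 from 2 and 3
linear system: -0.6403x+0.3532y = -0.0029−-0.0783z; -0.6545x+-0.3779y = 0.0000−0.0833z
Cramer: x(z) = 0.0023-0.0004z;  y(z) = -0.0039+0.2211z
into |P−centre ₁|² = l²: 1.0489z² + 0.0401z + -0.0313 = 0;  Δ = 0.1331;  z = -0.1930 or 0.1548 → z<0 root = -0.1930
x = 0.0023, y = -0.0466

(0.0023, -0.0466, -0.1930)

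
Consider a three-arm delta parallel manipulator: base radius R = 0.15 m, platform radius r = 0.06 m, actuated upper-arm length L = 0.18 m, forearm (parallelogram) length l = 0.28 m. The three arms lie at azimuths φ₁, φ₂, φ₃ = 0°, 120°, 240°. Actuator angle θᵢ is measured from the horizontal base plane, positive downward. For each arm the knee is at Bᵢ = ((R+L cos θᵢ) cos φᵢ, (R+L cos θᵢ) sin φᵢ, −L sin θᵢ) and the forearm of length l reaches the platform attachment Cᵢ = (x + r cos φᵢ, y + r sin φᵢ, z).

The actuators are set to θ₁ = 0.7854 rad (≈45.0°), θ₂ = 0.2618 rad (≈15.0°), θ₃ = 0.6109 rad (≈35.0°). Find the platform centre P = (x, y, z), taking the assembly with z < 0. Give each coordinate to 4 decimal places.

(-0.0423, 0.0338, -0.2267)

φ1=0.0°: virtual centre (0.2173, 0.0000, -0.1273), radius l
S2 = (0.2639·cos120.0°, 0.2639·sin120.0°, -0.0466) = (-0.1319, 0.2285, -0.0466)
S3 = (0.2374·cos240.0°, 0.2374·sin240.0°, -0.1032) = (-0.1187, -0.2056, -0.1032)
|S₂|²−|S₁|² = 0.0084;  |S₃|²−|S₁|² = 0.0036
linear system: -0.6984x+0.4570y = 0.0084−0.1614z; -0.6720x+-0.4113y = 0.0036−0.0481z
det = 0.5944;  x = -0.0086+0.1486z,  y = 0.0052+-0.1260z
into |P−S₁|² = l²: 1.0380z² + 0.1861z + -0.0112 = 0;  Δ = 0.0809;  z = -0.2267 or 0.0474 → z<0 root = -0.2267
x = -0.0423, y = 0.0338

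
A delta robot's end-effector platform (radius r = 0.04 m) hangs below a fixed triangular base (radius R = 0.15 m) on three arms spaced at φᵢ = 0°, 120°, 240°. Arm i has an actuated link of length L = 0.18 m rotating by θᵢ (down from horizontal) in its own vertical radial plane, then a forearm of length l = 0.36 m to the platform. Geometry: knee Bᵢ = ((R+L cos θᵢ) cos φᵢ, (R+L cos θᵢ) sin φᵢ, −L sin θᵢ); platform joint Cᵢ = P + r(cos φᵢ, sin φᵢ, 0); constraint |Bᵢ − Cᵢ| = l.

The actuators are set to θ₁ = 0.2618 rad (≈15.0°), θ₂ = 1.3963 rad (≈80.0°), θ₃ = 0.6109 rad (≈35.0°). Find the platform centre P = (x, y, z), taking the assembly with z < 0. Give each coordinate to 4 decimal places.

(0.1249, -0.1313, -0.3417)

arm 1 at φ=0.0°: (R−r)+L cos θ1 = 0.2839;  O1 = (0.2839, 0.0000, -0.0466)
arm 2 at φ=120.0°: (R−r)+L cos θ2 = 0.1413;  O2 = (-0.0706, 0.1223, -0.1773)
φ3=240.0°: virtual centre (-0.1287, -0.2230, -0.1032), radius l
eliminate P² terms by subtracting sphere 1 from 2 and 3
linear system: -0.7090x+0.2447y = -0.0314−-0.2614z; -0.8252x+-0.4459y = -0.0058−-0.1133z
Cramer: x(z) = 0.0298-0.2785z;  y(z) = -0.0420+0.2612z
into |P−O₁|² = l²: 1.1458z² + 0.2128z + -0.0611 = 0;  Δ = 0.3253;  z = -0.3417 or 0.1560 → z<0 root = -0.3417
x = 0.1249, y = -0.1313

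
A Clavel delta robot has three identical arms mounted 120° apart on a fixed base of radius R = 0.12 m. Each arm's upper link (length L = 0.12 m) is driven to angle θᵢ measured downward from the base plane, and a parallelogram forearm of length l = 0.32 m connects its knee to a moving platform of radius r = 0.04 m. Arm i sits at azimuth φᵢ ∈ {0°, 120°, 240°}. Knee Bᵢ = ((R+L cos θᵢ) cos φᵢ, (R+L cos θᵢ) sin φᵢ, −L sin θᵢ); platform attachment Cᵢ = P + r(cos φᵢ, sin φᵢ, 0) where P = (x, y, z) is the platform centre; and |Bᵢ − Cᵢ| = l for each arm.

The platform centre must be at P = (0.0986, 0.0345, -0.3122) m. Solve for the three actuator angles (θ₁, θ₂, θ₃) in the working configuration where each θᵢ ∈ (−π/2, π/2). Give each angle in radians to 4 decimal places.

rotate P by −φ1: (0.0986, 0.0345, -0.3122)
  A=-0.0186, B=-0.3122, C=(l²−L²−A²−y'²−z²)/(2L)=-0.0459
  θ1 = atan2(B,A) + arccos(C/0.3128) = 0.0876
rotate P by −φ2: (-0.0194, -0.1026, -0.3122)
  e−x'=0.0994;  (l²−L²−(e−x')²−y'²−z²)/2L = -0.1245
  γ=atan2(-0.3122,0.0994)=-1.2625;  ψ=arccos(-0.3801)=1.9607;  θ2=γ+ψ≈0.6982
rotate P by −φ3: (-0.0792, 0.0681, -0.3122)
  A cos θ + B sin θ = C:  0.1592·cos θ + -0.3122·sin θ = -0.1644
  γ=atan2(-0.3122,0.1592)=-1.0993;  ψ=arccos(-0.4691)=2.0590;  θ3=γ+ψ≈0.9597

θ₁ = 0.0876, θ₂ = 0.6982, θ₃ = 0.9597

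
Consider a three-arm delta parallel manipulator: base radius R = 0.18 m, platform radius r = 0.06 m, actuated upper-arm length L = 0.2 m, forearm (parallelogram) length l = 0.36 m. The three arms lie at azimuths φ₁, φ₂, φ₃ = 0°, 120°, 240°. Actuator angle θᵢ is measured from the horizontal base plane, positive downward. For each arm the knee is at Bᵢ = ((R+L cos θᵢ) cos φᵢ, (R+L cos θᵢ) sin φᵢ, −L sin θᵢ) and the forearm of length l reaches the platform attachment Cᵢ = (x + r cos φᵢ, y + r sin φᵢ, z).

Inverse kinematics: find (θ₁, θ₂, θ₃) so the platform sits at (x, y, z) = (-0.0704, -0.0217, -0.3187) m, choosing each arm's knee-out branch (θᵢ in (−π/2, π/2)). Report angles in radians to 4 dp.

rotate P by −φ1: (-0.0704, -0.0217, -0.3187)
  A=0.1904, B=-0.3187, C=(l²−L²−A²−y'²−z²)/(2L)=-0.1217
  √(A²+B²)=0.3712;  θ1 = -1.0323+1.9049 ≈ 0.8726
rotate P by −φ2: (0.0164, 0.0718, -0.3187)
  e−x'=0.1036;  (l²−L²−(e−x')²−y'²−z²)/2L = -0.0696
  γ=atan2(-0.3187,0.1036)=-1.2565;  ψ=arccos(-0.2078)=1.7802;  θ2=γ+ψ≈0.5236
φ3=240.0° → target in arm frame (0.0540, -0.0501)
  A cos θ + B sin θ = C:  0.0660·cos θ + -0.3187·sin θ = -0.0471
  θ3 = atan2(B,A) + arccos(C/0.3255) = 0.3494

θ₁ = 0.8726, θ₂ = 0.5236, θ₃ = 0.3494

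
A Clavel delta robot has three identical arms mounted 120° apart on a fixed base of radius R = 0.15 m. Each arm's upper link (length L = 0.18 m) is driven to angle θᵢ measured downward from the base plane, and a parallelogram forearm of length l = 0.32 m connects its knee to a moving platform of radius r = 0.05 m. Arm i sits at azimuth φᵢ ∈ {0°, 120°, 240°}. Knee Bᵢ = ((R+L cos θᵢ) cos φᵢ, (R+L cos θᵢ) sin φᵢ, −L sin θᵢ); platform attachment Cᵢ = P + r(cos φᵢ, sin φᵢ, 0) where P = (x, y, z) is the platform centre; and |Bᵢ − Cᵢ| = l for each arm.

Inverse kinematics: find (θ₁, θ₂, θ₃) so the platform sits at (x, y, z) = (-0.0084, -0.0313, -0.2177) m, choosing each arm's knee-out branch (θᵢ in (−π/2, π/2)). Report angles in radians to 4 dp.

θ₁ = 0.3489, θ₂ = 0.4364, θ₃ = 0.0871

φ1=0.0° → target in arm frame (-0.0084, -0.0313)
  A cos θ + B sin θ = C:  0.1084·cos θ + -0.2177·sin θ = 0.0274
  θ1 = atan2(B,A) + arccos(C/0.2432) = 0.3489
arm 2 (φ=120.0°): x'=-0.0229, y'=0.0229
  e−x'=0.1229;  (l²−L²−(e−x')²−y'²−z²)/2L = 0.0194
  √(A²+B²)=0.2500;  θ2 = -1.0568+1.4932 ≈ 0.4364
arm 3 (φ=240.0°): x'=0.0313, y'=0.0084
  A=0.0687, B=-0.2177, C=(l²−L²−A²−y'²−z²)/(2L)=0.0495
  θ3 = atan2(B,A) + arccos(C/0.2283) = 0.0871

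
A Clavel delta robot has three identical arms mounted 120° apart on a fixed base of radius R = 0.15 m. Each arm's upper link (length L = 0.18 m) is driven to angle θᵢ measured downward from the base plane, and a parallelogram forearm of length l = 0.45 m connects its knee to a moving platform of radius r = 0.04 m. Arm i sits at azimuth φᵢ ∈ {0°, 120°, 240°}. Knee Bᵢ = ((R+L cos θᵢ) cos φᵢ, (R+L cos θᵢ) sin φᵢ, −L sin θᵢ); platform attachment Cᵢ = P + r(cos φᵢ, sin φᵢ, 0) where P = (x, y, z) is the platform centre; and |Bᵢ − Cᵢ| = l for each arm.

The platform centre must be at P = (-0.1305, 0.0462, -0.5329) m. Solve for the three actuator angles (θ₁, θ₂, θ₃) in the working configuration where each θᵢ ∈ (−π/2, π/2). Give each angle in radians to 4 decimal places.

θ₁ = 1.3959, θ₂ = 0.6980, θ₃ = 0.9595

rotate P by −φ1: (-0.1305, 0.0462, -0.5329)
  A cos θ + B sin θ = C:  0.2405·cos θ + -0.5329·sin θ = -0.4829
  √(A²+B²)=0.5847;  θ1 = -1.1469+2.5428 ≈ 1.3959
φ2=120.0° → target in arm frame (0.1053, 0.0899)
  A cos θ + B sin θ = C:  0.0047·cos θ + -0.5329·sin θ = -0.3389
  γ=atan2(-0.5329,0.0047)=-1.5619;  ψ=arccos(-0.6359)=2.2599;  θ2=γ+ψ≈0.6980
φ3=240.0° → target in arm frame (0.0252, -0.1361)
  A=0.0848, B=-0.5329, C=(l²−L²−A²−y'²−z²)/(2L)=-0.3878
  θ3 = atan2(B,A) + arccos(C/0.5396) = 0.9595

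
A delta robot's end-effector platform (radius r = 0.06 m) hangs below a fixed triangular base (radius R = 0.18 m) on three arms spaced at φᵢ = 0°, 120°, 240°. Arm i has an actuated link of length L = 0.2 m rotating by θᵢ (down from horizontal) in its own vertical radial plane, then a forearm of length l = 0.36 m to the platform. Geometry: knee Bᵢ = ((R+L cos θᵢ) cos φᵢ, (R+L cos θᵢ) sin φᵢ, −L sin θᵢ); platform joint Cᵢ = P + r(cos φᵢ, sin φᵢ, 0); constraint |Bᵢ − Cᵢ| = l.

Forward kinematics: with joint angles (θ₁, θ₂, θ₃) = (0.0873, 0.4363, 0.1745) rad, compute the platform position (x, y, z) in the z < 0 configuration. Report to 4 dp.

(0.0225, -0.0243, -0.2198)

arm 1 at φ=0.0°: (R−r)+L cos θ1 = 0.3192;  S1 = (0.3192, 0.0000, -0.0174)
arm 2 at φ=120.0°: (R−r)+L cos θ2 = 0.3013;  S2 = (-0.1506, 0.2609, -0.0845)
S3 = (0.3170·cos240.0°, 0.3170·sin240.0°, -0.0347) = (-0.1585, -0.2745, -0.0347)
subtract pairs → two planes through P
plane₁₂: -0.9397x+0.5218y+-0.1342z = -0.0043
Cramer: x(z) = 0.0026-0.0904z;  y(z) = -0.0036+0.0943z
quadratic in z: (1.0171)z²+(0.0914)z+(-0.0290)=0, √Δ=0.3556 → z ∈ {-0.2198, 0.1299}; z = -0.2198 (taking z<0)
x = 0.0225, y = -0.0243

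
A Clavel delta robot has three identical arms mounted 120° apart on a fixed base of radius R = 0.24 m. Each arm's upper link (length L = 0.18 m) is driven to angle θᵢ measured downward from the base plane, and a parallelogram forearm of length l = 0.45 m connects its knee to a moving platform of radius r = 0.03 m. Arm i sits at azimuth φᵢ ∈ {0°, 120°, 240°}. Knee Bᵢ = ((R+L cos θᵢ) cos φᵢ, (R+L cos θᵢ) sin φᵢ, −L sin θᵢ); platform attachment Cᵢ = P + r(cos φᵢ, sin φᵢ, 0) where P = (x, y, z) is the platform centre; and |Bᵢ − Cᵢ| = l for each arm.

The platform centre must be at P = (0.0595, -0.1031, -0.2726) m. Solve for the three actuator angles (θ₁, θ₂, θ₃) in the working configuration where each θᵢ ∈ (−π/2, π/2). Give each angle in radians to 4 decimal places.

rotate P by −φ1: (0.0595, -0.1031, -0.2726)
  e−x'=0.1505;  (l²−L²−(e−x')²−y'²−z²)/2L = 0.1736
  √(A²+B²)=0.3114;  θ1 = -1.0663+0.9793 ≈ -0.0871
φ2=120.0° → target in arm frame (-0.1190, 0.0000)
  e−x'=0.3290;  (l²−L²−(e−x')²−y'²−z²)/2L = -0.0347
  θ2 = atan2(B,A) + arccos(C/0.4273) = 0.9601
arm 3 (φ=240.0°): x'=0.0595, y'=0.1031
  A cos θ + B sin θ = C:  0.1505·cos θ + -0.2726·sin θ = 0.1737
  √(A²+B²)=0.3114;  θ3 = -1.0665+0.9791 ≈ -0.0874

θ₁ = -0.0871, θ₂ = 0.9601, θ₃ = -0.0874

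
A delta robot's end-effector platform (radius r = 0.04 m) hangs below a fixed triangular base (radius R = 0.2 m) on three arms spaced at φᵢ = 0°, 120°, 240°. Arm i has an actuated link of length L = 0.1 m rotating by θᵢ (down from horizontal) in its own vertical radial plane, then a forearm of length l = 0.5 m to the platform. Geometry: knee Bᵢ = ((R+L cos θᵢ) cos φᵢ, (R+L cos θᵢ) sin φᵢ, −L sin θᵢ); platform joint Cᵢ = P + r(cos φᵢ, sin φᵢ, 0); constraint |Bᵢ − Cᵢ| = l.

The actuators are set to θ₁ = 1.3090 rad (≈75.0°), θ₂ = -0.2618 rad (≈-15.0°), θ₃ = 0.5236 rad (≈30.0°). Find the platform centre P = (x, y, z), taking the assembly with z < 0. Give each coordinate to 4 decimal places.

(-0.1555, 0.0808, -0.4529)

φ1=0.0°: virtual centre (0.1859, 0.0000, -0.0966), radius l
O2 = (0.2566·cos120.0°, 0.2566·sin120.0°, 0.0259) = (-0.1283, 0.2222, 0.0259)
φ3=240.0°: virtual centre (-0.1233, -0.2136, -0.0500), radius l
subtract pairs → two planes through P
plane₁₂: -0.6284x+0.4444y+0.2449z = 0.0226
det = 0.5432;  x = -0.0337+0.2688z,  y = 0.0033+-0.1710z
into |P−O₁|² = l²: 1.1015z² + 0.0740z + -0.1924 = 0;  Δ = 0.8534;  z = -0.4529 or 0.3857 → z<0 root = -0.4529
x = -0.1555, y = 0.0808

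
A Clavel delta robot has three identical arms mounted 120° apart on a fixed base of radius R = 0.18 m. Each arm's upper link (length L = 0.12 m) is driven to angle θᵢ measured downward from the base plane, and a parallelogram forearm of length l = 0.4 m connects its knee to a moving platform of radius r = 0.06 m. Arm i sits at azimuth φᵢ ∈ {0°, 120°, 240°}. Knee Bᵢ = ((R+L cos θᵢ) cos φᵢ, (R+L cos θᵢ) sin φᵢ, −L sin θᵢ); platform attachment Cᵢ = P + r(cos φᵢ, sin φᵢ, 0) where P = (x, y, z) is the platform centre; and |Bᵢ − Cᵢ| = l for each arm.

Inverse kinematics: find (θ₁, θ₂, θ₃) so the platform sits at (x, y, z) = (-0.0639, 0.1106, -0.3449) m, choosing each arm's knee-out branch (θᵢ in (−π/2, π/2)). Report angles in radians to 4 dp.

rotate P by −φ1: (-0.0639, 0.1106, -0.3449)
  A=0.1839, B=-0.3449, C=(l²−L²−A²−y'²−z²)/(2L)=-0.0809
  γ=atan2(-0.3449,0.1839)=-1.0809;  ψ=arccos(-0.2069)=1.7792;  θ1=γ+ψ≈0.6982
φ2=120.0° → target in arm frame (0.1277, 0.0000)
  A=-0.0077, B=-0.3449, C=(l²−L²−A²−y'²−z²)/(2L)=0.1108
  γ=atan2(-0.3449,-0.0077)=-1.5932;  ψ=arccos(0.3211)=1.2439;  θ2=γ+ψ≈-0.3493
rotate P by −φ3: (-0.0638, -0.1106, -0.3449)
  e−x'=0.1838;  (l²−L²−(e−x')²−y'²−z²)/2L = -0.0808
  θ3 = atan2(B,A) + arccos(C/0.3908) = 0.6979

θ₁ = 0.6982, θ₂ = -0.3493, θ₃ = 0.6979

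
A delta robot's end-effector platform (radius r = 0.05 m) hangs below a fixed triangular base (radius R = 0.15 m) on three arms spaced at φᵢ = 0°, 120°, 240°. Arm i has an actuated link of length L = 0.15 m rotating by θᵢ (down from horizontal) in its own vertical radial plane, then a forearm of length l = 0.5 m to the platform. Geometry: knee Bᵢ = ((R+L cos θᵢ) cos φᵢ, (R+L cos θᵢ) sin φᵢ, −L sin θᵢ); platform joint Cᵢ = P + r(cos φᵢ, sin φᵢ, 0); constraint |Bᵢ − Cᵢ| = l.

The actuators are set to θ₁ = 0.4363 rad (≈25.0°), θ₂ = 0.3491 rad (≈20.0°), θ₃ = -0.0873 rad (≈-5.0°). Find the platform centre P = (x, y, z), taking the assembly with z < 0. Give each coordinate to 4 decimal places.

(-0.0588, -0.0713, -0.4610)

O1 = (0.2359·cos0.0°, 0.2359·sin0.0°, -0.0634) = (0.2359, 0.0000, -0.0634)
arm 2 at φ=120.0°: e+L cos θ2 = 0.2410;  O2 = (-0.1205, 0.2087, -0.0513)
φ3=240.0°: virtual centre (-0.1247, -0.2160, 0.0131), radius l
|O₂|²−|O₁|² = 0.0010;  |O₃|²−|O₁|² = 0.0027
plane₁₂: -0.7128x+0.4173y+0.0242z = 0.0010
det = 0.6090;  x = -0.0026+0.1219z,  y = -0.0020+0.1504z
quadratic in z: (1.0375)z²+(0.0680)z+(-0.1891)=0, √Δ=0.8885 → z ∈ {-0.4610, 0.3954}; z = -0.4610 (taking z<0)
x = -0.0588, y = -0.0713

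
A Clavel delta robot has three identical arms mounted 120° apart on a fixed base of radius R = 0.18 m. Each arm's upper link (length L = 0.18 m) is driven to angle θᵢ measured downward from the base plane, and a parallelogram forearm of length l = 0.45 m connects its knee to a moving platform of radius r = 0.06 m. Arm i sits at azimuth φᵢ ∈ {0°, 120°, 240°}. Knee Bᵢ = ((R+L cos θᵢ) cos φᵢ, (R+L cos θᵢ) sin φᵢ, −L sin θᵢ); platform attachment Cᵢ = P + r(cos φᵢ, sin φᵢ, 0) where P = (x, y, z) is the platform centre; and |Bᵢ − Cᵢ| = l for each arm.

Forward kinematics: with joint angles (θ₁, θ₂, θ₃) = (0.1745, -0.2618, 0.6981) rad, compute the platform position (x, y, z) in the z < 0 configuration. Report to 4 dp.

(0.0133, 0.1301, -0.3551)

arm 1 at φ=0.0°: e+L cos θ1 = 0.2973;  S1 = (0.2973, 0.0000, -0.0313)
arm 2 at φ=120.0°: e+L cos θ2 = 0.2939;  S2 = (-0.1469, 0.2545, 0.0466)
φ3=240.0°: virtual centre (-0.1289, -0.2233, -0.1157), radius l
eliminate P² terms by subtracting sphere 1 from 2 and 3
linear system: -0.8884x+0.5090y = -0.0008−0.1557z; -0.8524x+-0.4467y = -0.0094−-0.1689z
det = 0.8307;  x = 0.0062+-0.0198z,  y = 0.0093+-0.3404z
into |P−S₁|² = l²: 1.1162z² + 0.0677z + -0.1167 = 0;  Δ = 0.5258;  z = -0.3551 or 0.2945 → z<0 root = -0.3551
x = 0.0133, y = 0.1301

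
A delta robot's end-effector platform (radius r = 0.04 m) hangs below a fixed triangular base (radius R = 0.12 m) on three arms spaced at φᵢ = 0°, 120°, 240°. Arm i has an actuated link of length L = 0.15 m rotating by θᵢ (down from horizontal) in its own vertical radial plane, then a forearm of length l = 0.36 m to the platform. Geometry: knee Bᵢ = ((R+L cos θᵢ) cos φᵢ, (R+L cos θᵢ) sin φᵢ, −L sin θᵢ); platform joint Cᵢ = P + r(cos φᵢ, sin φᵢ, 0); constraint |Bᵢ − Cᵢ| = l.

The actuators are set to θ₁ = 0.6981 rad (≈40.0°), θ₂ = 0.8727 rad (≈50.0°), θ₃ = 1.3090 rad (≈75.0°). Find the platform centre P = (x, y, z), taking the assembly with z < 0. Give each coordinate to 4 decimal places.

arm 1 at φ=0.0°: (R−r)+L cos θ1 = 0.1949;  S1 = (0.1949, 0.0000, -0.0964)
arm 2 at φ=120.0°: (R−r)+L cos θ2 = 0.1764;  S2 = (-0.0882, 0.1528, -0.1149)
S3 = (0.1188·cos240.0°, 0.1188·sin240.0°, -0.1449) = (-0.0594, -0.1029, -0.1449)
subtract pairs → two planes through P
[-0.5662 0.3056 -0.0370]·P = -0.0030;  [-0.5086 -0.2058 -0.0969]·P = -0.0122
det = 0.2720;  x = 0.0159+-0.1369z,  y = 0.0198+-0.1327z
into |P−S₁|² = l²: 1.0363z² + 0.2366z + -0.0879 = 0;  Δ = 0.4202;  z = -0.4269 or 0.1986 → z<0 root = -0.4269
x = 0.0744, y = 0.0765

(0.0744, 0.0765, -0.4269)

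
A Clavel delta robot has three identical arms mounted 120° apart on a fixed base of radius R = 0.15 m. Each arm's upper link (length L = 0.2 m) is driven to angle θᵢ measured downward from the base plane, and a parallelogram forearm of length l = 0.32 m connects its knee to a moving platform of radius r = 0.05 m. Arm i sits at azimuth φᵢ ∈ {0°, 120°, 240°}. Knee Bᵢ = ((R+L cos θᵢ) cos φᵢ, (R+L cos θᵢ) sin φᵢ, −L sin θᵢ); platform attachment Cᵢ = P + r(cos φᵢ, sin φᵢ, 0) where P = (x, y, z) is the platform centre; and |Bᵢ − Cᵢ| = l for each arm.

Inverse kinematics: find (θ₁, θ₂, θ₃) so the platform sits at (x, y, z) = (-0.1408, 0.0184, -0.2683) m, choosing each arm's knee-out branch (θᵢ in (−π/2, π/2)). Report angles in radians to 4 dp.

φ1=0.0° → target in arm frame (-0.1408, 0.0184)
  A cos θ + B sin θ = C:  0.2408·cos θ + -0.2683·sin θ = -0.1698
  γ=atan2(-0.2683,0.2408)=-0.8394;  ψ=arccos(-0.4709)=2.0611;  θ1=γ+ψ≈1.2218
φ2=120.0° → target in arm frame (0.0863, 0.1127)
  A cos θ + B sin θ = C:  0.0137·cos θ + -0.2683·sin θ = -0.0562
  θ2 = atan2(B,A) + arccos(C/0.2686) = 0.2617
φ3=240.0° → target in arm frame (0.0545, -0.1311)
  A cos θ + B sin θ = C:  0.0455·cos θ + -0.2683·sin θ = -0.0721
  γ=atan2(-0.2683,0.0455)=-1.4027;  ψ=arccos(-0.2651)=1.8391;  θ3=γ+ψ≈0.4364

θ₁ = 1.2218, θ₂ = 0.2617, θ₃ = 0.4364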